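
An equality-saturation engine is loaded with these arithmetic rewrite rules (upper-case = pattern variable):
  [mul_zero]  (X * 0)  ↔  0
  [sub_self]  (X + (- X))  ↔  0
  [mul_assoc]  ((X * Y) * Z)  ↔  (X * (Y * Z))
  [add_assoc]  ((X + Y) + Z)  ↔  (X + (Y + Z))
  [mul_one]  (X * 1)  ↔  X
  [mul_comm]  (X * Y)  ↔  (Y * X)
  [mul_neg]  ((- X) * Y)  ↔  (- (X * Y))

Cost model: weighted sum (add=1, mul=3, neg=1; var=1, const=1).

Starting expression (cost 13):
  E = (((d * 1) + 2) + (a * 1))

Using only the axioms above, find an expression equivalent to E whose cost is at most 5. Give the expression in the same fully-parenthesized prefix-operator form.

step 1: mul_one (→) rewrites (d * 1) into d, now ((d + 2) + (a * 1))
step 2: add_assoc (→) rewrites ((d + 2) + (a * 1)) into (d + (2 + (a * 1)))
step 3: mul_one (→) rewrites (a * 1) into a, reaching cost 5 (bound 5)

(d + (2 + a))   [cost 5]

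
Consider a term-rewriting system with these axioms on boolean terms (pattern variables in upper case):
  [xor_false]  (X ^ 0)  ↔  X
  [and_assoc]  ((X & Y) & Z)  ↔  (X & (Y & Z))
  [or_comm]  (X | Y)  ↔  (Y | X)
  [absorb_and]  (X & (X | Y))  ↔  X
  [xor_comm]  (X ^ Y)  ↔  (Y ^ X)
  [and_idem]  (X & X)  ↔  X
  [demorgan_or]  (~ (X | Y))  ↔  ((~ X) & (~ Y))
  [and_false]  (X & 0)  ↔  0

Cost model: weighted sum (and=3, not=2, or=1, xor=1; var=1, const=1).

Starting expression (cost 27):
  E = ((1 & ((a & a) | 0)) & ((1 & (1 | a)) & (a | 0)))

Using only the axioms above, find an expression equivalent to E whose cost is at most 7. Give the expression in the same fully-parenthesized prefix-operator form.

step 1: and_idem (→) rewrites (a & a) into a, now ((1 & (a | 0)) & ((1 & (1 | a)) & (a | 0)))
step 2: absorb_and (→) rewrites (1 & (1 | a)) into 1, now ((1 & (a | 0)) & (1 & (a | 0)))
step 3: and_idem (→) rewrites ((1 & (a | 0)) & (1 & (a | 0))) into (1 & (a | 0)), reaching cost 7 (bound 7)

(1 & (a | 0))   [cost 7]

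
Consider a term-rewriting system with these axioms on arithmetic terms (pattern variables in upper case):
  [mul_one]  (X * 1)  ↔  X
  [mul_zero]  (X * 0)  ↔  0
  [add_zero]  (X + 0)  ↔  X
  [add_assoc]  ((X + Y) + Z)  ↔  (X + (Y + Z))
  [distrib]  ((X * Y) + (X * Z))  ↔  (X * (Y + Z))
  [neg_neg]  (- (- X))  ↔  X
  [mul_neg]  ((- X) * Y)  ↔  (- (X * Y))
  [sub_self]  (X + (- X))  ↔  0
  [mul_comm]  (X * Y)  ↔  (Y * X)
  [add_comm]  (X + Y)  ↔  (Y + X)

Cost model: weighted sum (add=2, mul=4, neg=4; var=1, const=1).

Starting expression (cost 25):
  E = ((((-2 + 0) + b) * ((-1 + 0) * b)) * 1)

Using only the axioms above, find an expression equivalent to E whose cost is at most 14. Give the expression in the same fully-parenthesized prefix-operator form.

((-2 + b) * (-1 * b))   [cost 14]

1. [mul_one →] ((((-2 + 0) + b) * ((-1 + 0) * b)) * 1)  →  (((-2 + 0) + b) * ((-1 + 0) * b))
2. [add_zero →] (-1 + 0)  →  -1;  E = (((-2 + 0) + b) * (-1 * b))
3. [add_zero →] (-2 + 0)  →  -2;  cost 14 ≤ 14, done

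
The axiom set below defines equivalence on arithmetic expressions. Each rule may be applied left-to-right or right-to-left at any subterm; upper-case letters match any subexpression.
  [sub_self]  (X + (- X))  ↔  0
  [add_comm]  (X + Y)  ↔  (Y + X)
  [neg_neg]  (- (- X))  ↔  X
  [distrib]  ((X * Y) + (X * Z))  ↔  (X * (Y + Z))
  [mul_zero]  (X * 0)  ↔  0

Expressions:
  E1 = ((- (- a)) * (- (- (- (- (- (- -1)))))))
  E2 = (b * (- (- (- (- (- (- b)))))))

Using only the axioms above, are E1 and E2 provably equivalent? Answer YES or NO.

Every axiom is a valid identity, so a rewrite proof would force E1 and E2 to agree under every assignment.
At a=0, b=1: E1 = 0 but E2 = 1; they differ, so no derivation exists.

NO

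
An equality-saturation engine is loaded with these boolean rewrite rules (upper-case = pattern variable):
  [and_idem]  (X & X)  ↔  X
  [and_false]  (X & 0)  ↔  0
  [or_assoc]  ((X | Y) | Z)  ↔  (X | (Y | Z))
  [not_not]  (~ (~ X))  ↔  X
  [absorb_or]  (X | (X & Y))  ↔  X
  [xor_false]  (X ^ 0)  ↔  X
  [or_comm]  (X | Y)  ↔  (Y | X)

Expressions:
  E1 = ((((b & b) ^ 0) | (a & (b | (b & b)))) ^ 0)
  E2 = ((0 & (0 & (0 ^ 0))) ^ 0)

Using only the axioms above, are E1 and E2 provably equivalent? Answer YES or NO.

All listed rules preserve value, hence provable equivalence implies equal values everywhere; look for a separating assignment.
a=0, b=1 gives E1 ↦ 1, E2 ↦ 0; values differ ⇒ not provably equivalent.

NO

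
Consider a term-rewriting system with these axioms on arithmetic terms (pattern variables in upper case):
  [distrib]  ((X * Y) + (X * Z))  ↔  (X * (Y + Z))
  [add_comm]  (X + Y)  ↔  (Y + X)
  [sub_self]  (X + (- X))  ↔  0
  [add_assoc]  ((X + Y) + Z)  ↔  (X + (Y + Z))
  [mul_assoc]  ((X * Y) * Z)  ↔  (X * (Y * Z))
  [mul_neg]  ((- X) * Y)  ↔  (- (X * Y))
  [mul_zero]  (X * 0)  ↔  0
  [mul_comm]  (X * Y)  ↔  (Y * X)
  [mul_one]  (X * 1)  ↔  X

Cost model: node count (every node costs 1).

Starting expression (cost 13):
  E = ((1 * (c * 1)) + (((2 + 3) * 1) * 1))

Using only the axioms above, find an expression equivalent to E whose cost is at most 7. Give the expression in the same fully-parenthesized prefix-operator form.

((1 * c) + (2 + 3))   [cost 7]

(1) (((2 + 3) * 1) * 1)  =[mul_one →]=  ((2 + 3) * 1)    ⊢ ((1 * (c * 1)) + ((2 + 3) * 1))
(2) ((2 + 3) * 1)  =[mul_one →]=  (2 + 3)    ⊢ ((1 * (c * 1)) + (2 + 3))
(3) (c * 1)  =[mul_one →]=  c    ⊢ cost 7, within 7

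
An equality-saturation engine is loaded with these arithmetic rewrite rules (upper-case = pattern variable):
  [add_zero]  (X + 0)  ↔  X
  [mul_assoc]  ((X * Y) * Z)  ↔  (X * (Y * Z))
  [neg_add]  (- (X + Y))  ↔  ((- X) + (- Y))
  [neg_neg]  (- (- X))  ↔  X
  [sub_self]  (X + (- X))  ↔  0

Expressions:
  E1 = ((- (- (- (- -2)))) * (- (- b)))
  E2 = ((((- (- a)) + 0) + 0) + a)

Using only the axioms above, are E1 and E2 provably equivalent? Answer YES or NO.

The axioms are sound identities: if E1 ↔* E2 then E1 and E2 evaluate identically under any assignment.
Under a=0, b=1: E1 evaluates to -2, E2 to 0. Distinct ⇒ no rewrite sequence connects them.

NO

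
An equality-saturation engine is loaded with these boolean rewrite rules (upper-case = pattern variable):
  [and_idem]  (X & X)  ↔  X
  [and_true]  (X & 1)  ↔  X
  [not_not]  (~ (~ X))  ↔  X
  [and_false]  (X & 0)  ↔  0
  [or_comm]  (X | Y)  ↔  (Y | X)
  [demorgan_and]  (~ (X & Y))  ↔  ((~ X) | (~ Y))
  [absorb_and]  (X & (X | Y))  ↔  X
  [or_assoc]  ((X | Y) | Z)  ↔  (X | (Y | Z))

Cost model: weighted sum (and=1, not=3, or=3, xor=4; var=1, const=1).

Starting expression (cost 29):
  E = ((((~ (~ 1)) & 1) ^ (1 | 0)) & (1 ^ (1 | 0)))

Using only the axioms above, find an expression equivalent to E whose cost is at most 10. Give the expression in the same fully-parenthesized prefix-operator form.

step 1: and_true (→) rewrites ((~ (~ 1)) & 1) into (~ (~ 1)), now (((~ (~ 1)) ^ (1 | 0)) & (1 ^ (1 | 0)))
step 2: not_not (→) rewrites (~ (~ 1)) into 1, now ((1 ^ (1 | 0)) & (1 ^ (1 | 0)))
step 3: and_idem (→) rewrites ((1 ^ (1 | 0)) & (1 ^ (1 | 0))) into (1 ^ (1 | 0)), reaching cost 10 (bound 10)

(1 ^ (1 | 0))   [cost 10]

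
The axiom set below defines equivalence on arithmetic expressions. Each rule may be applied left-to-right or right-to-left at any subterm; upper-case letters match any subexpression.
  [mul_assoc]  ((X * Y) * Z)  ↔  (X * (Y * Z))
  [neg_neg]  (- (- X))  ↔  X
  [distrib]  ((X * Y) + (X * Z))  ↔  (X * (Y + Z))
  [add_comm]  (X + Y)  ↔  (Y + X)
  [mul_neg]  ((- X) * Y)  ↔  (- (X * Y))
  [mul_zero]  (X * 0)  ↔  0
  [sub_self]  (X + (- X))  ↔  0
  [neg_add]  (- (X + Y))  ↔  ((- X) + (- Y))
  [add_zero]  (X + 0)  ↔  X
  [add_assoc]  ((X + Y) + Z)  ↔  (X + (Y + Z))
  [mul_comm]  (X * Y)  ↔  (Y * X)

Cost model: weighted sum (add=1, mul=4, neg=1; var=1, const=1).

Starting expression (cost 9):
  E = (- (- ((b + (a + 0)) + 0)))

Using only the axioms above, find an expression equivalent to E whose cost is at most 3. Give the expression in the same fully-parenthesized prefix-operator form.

(b + a)   [cost 3]

1. [add_zero →] (a + 0)  →  a;  E = (- (- ((b + a) + 0)))
2. [neg_neg →] (- (- ((b + a) + 0)))  →  ((b + a) + 0)
3. [add_zero →] ((b + a) + 0)  →  (b + a);  cost 3 ≤ 3, done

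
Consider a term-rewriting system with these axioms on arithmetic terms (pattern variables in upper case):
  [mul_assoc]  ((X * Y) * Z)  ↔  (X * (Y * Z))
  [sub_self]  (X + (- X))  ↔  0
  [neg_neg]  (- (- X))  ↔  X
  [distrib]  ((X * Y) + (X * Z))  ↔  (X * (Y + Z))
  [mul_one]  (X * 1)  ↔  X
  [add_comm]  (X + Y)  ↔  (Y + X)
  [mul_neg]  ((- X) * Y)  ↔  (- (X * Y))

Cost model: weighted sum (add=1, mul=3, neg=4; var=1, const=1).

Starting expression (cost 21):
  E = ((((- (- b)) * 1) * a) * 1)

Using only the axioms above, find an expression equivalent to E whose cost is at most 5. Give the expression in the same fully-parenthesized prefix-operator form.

step 1: mul_one (→) rewrites ((- (- b)) * 1) into (- (- b)), now (((- (- b)) * a) * 1)
step 2: mul_one (→) rewrites (((- (- b)) * a) * 1) into ((- (- b)) * a)
step 3: neg_neg (→) rewrites (- (- b)) into b, reaching cost 5 (bound 5)

(b * a)   [cost 5]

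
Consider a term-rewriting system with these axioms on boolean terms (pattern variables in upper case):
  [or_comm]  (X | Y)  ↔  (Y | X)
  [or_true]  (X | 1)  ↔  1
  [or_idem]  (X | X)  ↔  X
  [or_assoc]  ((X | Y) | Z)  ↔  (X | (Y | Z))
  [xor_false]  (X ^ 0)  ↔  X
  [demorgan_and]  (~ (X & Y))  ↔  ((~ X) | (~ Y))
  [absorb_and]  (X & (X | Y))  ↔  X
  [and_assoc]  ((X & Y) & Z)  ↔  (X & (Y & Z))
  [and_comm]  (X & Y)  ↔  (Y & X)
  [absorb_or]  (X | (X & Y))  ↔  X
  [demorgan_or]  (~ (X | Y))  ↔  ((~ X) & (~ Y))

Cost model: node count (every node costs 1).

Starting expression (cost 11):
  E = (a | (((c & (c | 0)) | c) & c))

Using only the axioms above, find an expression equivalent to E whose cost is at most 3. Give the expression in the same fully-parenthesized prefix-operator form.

(a | c)   [cost 3]

step 1: and_comm (→) rewrites (((c & (c | 0)) | c) & c) into (c & ((c & (c | 0)) | c)), now (a | (c & ((c & (c | 0)) | c)))
step 2: absorb_and (→) rewrites (c & (c | 0)) into c, now (a | (c & (c | c)))
step 3: absorb_and (→) rewrites (c & (c | c)) into c, reaching cost 3 (bound 3)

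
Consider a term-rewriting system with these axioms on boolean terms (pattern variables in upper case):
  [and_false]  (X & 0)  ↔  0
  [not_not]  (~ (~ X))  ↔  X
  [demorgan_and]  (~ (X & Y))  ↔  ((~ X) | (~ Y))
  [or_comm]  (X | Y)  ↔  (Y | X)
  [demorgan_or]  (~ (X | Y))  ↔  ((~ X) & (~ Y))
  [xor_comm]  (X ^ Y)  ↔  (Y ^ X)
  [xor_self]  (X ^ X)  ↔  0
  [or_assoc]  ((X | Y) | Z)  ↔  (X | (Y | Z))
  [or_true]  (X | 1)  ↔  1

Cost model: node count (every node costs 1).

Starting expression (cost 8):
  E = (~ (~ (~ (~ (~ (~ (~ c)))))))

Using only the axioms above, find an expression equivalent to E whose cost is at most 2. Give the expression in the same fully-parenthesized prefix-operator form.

1. [not_not →] (~ (~ (~ (~ c))))  →  (~ (~ c));  E = (~ (~ (~ (~ (~ c)))))
2. [not_not →] (~ (~ (~ (~ c))))  →  (~ (~ c));  E = (~ (~ (~ c)))
3. [not_not →] (~ (~ c))  →  c;  cost 2 ≤ 2, done

(~ c)   [cost 2]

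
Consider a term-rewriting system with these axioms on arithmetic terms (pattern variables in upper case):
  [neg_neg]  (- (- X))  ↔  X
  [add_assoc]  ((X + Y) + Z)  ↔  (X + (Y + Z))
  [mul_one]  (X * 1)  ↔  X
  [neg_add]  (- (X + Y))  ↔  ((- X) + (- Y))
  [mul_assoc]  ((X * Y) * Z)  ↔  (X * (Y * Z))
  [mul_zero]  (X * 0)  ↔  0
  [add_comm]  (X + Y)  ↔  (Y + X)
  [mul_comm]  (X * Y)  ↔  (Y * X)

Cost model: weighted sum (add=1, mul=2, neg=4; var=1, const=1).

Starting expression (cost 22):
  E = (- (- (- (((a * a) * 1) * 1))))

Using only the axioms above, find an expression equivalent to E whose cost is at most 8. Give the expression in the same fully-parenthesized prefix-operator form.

(- (a * a))   [cost 8]

(1) (((a * a) * 1) * 1)  =[mul_one →]=  ((a * a) * 1)    ⊢ (- (- (- ((a * a) * 1))))
(2) ((a * a) * 1)  =[mul_one →]=  (a * a)    ⊢ (- (- (- (a * a))))
(3) (- (- (a * a)))  =[neg_neg →]=  (a * a)    ⊢ cost 8, within 8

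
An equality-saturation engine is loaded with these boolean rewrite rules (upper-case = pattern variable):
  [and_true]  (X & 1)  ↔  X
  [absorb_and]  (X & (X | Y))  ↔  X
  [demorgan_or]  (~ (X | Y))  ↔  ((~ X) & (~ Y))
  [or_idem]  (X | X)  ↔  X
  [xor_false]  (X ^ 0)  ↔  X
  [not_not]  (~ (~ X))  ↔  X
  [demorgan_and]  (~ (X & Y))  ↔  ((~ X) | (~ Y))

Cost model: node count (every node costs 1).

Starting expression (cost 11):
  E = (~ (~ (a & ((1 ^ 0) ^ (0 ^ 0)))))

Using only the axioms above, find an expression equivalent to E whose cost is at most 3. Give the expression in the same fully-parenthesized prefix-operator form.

(a & 1)   [cost 3]

step 1: not_not (→) rewrites (~ (~ (a & ((1 ^ 0) ^ (0 ^ 0))))) into (a & ((1 ^ 0) ^ (0 ^ 0)))
step 2: xor_false (→) rewrites (1 ^ 0) into 1, now (a & (1 ^ (0 ^ 0)))
step 3: xor_false (→) rewrites (0 ^ 0) into 0, now (a & (1 ^ 0))
step 4: xor_false (→) rewrites (1 ^ 0) into 1, reaching cost 3 (bound 3)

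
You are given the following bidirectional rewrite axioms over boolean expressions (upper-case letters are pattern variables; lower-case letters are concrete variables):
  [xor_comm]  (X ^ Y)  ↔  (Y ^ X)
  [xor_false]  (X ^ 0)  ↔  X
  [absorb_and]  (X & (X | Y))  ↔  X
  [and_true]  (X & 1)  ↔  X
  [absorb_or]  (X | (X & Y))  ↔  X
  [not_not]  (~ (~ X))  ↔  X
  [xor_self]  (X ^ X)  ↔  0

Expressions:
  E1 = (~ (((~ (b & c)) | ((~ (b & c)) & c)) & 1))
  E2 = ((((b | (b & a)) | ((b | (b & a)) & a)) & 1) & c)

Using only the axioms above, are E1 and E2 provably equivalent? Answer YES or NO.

step 1: and_true (→) rewrites (((~ (b & c)) | ((~ (b & c)) & c)) & 1) into ((~ (b & c)) | ((~ (b & c)) & c)), now (~ ((~ (b & c)) | ((~ (b & c)) & c)))
step 2: absorb_or (→) rewrites ((~ (b & c)) | ((~ (b & c)) & c)) into (~ (b & c)), now (~ (~ (b & c)))
step 3: not_not (→) rewrites (~ (~ (b & c))) into (b & c)
step 4: and_true (←) rewrites b into (b & 1), now ((b & 1) & c)
step 5: absorb_or (←) rewrites b into (b | (b & a)), now (((b | (b & a)) & 1) & c)
step 6: absorb_or (←) rewrites (b | (b & a)) into ((b | (b & a)) | ((b | (b & a)) & a)), which is E2

YES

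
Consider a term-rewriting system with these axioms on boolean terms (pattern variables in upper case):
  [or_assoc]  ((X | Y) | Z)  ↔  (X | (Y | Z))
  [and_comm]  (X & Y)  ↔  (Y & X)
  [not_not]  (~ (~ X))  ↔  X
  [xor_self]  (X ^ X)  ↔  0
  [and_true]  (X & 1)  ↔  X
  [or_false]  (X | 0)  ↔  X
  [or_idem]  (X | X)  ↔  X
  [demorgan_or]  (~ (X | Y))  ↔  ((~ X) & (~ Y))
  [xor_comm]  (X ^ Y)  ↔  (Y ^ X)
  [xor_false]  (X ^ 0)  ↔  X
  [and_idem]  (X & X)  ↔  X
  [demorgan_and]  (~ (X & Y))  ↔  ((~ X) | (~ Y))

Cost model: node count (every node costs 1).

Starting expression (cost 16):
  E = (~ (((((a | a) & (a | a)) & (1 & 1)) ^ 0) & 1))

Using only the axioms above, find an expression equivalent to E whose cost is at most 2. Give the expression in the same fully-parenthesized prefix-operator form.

(1) (((((a | a) & (a | a)) & (1 & 1)) ^ 0) & 1)  =[and_true →]=  ((((a | a) & (a | a)) & (1 & 1)) ^ 0)    ⊢ (~ ((((a | a) & (a | a)) & (1 & 1)) ^ 0))
(2) ((a | a) & (a | a))  =[and_idem →]=  (a | a)    ⊢ (~ (((a | a) & (1 & 1)) ^ 0))
(3) (1 & 1)  =[and_true →]=  1    ⊢ (~ (((a | a) & 1) ^ 0))
(4) (((a | a) & 1) ^ 0)  =[xor_false →]=  ((a | a) & 1)    ⊢ (~ ((a | a) & 1))
(5) ((a | a) & 1)  =[and_true →]=  (a | a)    ⊢ (~ (a | a))
(6) (a | a)  =[or_idem →]=  a    ⊢ cost 2, within 2

(~ a)   [cost 2]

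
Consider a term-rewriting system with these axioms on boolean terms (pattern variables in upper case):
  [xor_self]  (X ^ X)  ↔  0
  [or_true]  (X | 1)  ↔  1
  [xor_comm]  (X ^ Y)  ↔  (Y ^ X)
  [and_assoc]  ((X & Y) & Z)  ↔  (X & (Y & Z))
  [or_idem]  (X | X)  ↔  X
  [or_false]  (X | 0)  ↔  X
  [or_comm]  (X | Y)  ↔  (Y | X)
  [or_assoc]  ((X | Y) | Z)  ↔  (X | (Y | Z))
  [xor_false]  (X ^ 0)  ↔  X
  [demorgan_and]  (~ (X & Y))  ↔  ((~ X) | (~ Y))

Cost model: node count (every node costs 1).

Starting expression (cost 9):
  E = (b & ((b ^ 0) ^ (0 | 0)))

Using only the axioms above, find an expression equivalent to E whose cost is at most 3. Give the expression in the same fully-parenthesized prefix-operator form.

step 1: or_idem (→) rewrites (0 | 0) into 0, now (b & ((b ^ 0) ^ 0))
step 2: xor_false (→) rewrites ((b ^ 0) ^ 0) into (b ^ 0), now (b & (b ^ 0))
step 3: xor_false (→) rewrites (b ^ 0) into b, reaching cost 3 (bound 3)

(b & b)   [cost 3]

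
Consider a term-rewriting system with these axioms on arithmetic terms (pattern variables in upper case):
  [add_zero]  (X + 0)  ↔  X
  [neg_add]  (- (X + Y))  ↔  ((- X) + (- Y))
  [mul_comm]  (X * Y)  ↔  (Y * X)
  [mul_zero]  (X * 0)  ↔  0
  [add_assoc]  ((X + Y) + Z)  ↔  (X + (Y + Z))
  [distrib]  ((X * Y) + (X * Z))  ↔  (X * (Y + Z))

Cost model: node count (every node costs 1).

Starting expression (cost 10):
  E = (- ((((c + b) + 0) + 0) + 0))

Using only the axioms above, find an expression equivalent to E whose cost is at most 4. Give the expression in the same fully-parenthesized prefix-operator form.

(- (c + b))   [cost 4]

(1) ((((c + b) + 0) + 0) + 0)  =[add_zero →]=  (((c + b) + 0) + 0)    ⊢ (- (((c + b) + 0) + 0))
(2) (((c + b) + 0) + 0)  =[add_zero →]=  ((c + b) + 0)    ⊢ (- ((c + b) + 0))
(3) ((c + b) + 0)  =[add_zero →]=  (c + b)    ⊢ cost 4, within 4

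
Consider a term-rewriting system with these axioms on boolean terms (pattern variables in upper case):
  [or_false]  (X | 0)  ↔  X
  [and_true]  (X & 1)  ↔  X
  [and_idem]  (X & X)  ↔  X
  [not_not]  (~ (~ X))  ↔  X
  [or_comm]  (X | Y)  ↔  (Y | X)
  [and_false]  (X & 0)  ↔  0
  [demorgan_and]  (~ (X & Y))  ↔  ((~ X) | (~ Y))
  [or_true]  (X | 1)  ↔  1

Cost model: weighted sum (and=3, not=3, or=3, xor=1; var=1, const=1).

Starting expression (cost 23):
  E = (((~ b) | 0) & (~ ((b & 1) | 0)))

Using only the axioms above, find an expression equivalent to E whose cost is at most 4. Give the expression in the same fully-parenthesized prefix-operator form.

1. [and_true →] (b & 1)  →  b;  E = (((~ b) | 0) & (~ (b | 0)))
2. [or_false →] ((~ b) | 0)  →  (~ b);  E = ((~ b) & (~ (b | 0)))
3. [or_false →] (b | 0)  →  b;  E = ((~ b) & (~ b))
4. [and_idem →] ((~ b) & (~ b))  →  (~ b);  cost 4 ≤ 4, done

(~ b)   [cost 4]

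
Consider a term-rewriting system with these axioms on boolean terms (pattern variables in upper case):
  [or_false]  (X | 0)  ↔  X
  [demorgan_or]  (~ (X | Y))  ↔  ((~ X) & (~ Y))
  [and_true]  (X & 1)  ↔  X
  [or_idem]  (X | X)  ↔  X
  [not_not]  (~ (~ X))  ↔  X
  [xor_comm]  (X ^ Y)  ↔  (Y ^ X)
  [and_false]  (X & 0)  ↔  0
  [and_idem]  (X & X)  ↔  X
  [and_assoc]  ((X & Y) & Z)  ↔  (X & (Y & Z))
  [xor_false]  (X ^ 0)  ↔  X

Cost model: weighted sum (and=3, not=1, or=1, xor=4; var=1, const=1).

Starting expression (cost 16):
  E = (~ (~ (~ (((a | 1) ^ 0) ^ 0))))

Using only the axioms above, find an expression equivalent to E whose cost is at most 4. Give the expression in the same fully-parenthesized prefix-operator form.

(~ (a | 1))   [cost 4]

(1) (((a | 1) ^ 0) ^ 0)  =[xor_false →]=  ((a | 1) ^ 0)    ⊢ (~ (~ (~ ((a | 1) ^ 0))))
(2) (~ (~ ((a | 1) ^ 0)))  =[not_not →]=  ((a | 1) ^ 0)    ⊢ (~ ((a | 1) ^ 0))
(3) ((a | 1) ^ 0)  =[xor_false →]=  (a | 1)    ⊢ cost 4, within 4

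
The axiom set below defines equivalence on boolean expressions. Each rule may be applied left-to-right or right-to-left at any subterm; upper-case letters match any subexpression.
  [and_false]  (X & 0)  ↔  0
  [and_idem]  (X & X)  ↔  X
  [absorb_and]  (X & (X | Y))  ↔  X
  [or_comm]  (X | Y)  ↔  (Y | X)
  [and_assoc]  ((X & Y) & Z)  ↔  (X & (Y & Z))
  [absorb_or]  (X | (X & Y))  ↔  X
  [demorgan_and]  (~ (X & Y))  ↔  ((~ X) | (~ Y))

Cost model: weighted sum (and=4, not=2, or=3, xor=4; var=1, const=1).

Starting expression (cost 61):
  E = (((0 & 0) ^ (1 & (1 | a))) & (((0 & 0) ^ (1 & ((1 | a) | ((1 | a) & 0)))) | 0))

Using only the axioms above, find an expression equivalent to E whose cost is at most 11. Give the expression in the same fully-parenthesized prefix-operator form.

((0 & 0) ^ 1)   [cost 11]

step 1: absorb_or (→) rewrites ((1 | a) | ((1 | a) & 0)) into (1 | a), now (((0 & 0) ^ (1 & (1 | a))) & (((0 & 0) ^ (1 & (1 | a))) | 0))
step 2: absorb_and (→) rewrites (((0 & 0) ^ (1 & (1 | a))) & (((0 & 0) ^ (1 & (1 | a))) | 0)) into ((0 & 0) ^ (1 & (1 | a)))
step 3: absorb_and (→) rewrites (1 & (1 | a)) into 1, reaching cost 11 (bound 11)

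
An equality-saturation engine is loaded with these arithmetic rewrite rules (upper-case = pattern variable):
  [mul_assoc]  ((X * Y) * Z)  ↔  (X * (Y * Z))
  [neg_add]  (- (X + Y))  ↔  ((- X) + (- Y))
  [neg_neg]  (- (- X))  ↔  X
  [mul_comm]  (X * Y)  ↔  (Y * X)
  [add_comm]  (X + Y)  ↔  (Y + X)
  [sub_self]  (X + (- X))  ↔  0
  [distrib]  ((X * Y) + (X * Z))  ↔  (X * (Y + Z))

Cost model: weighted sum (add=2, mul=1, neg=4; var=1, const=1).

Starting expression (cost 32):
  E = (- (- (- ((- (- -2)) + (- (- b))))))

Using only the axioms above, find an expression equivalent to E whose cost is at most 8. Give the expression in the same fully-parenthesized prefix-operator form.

(1) (- (- -2))  =[neg_neg →]=  -2    ⊢ (- (- (- (-2 + (- (- b))))))
(2) (- (- b))  =[neg_neg →]=  b    ⊢ (- (- (- (-2 + b))))
(3) (- (- (- (-2 + b))))  =[neg_neg →]=  (- (-2 + b))    ⊢ cost 8, within 8

(- (-2 + b))   [cost 8]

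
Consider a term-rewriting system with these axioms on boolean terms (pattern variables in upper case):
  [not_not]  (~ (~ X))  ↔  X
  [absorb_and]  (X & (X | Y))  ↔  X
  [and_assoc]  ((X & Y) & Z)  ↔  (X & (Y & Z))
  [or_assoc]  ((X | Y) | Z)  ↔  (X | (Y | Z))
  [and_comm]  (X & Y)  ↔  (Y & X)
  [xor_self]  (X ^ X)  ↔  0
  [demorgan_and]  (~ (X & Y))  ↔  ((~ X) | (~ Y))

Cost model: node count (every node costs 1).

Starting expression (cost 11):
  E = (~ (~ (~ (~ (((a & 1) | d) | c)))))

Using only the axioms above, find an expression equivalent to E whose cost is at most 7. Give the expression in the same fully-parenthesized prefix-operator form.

(((a & 1) | d) | c)   [cost 7]

(1) (~ (~ (((a & 1) | d) | c)))  =[not_not →]=  (((a & 1) | d) | c)    ⊢ (~ (~ (((a & 1) | d) | c)))
(2) (~ (~ (((a & 1) | d) | c)))  =[not_not →]=  (((a & 1) | d) | c)    ⊢ cost 7, within 7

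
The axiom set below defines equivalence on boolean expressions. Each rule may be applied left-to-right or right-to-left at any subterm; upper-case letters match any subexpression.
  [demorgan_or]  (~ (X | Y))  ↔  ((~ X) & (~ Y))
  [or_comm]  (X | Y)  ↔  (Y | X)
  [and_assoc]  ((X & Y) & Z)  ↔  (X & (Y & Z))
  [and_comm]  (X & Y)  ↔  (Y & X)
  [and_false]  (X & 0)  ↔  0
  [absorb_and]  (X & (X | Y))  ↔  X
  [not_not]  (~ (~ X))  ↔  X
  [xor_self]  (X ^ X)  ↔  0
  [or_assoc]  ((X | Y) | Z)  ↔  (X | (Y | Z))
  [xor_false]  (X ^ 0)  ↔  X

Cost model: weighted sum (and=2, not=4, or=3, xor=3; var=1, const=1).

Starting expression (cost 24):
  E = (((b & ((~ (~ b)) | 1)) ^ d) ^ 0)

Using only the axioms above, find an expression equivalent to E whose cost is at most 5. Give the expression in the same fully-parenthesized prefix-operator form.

(b ^ d)   [cost 5]

1. [not_not →] (~ (~ b))  →  b;  E = (((b & (b | 1)) ^ d) ^ 0)
2. [absorb_and →] (b & (b | 1))  →  b;  E = ((b ^ d) ^ 0)
3. [xor_false →] ((b ^ d) ^ 0)  →  (b ^ d);  cost 5 ≤ 5, done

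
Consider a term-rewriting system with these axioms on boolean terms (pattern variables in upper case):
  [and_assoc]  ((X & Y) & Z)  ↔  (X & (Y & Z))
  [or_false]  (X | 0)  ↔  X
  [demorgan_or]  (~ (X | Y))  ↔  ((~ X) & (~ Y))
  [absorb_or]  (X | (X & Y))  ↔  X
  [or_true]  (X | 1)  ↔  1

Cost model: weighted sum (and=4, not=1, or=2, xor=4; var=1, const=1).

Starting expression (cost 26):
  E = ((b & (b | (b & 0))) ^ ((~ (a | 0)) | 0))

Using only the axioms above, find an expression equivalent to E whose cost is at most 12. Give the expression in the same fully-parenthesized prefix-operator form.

((b & b) ^ (~ a))   [cost 12]

step 1: or_false (→) rewrites (a | 0) into a, now ((b & (b | (b & 0))) ^ ((~ a) | 0))
step 2: absorb_or (→) rewrites (b | (b & 0)) into b, now ((b & b) ^ ((~ a) | 0))
step 3: or_false (→) rewrites ((~ a) | 0) into (~ a), reaching cost 12 (bound 12)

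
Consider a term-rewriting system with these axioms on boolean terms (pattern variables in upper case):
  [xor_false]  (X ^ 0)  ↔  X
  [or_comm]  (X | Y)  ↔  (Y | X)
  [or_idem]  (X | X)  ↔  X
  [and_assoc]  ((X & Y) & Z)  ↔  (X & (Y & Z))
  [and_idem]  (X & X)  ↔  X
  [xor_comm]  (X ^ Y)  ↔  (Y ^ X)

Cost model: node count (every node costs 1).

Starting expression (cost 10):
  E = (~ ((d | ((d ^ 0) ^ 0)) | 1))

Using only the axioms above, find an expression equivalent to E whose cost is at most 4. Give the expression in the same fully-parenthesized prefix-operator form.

step 1: xor_false (→) rewrites ((d ^ 0) ^ 0) into (d ^ 0), now (~ ((d | (d ^ 0)) | 1))
step 2: xor_false (→) rewrites (d ^ 0) into d, now (~ ((d | d) | 1))
step 3: or_idem (→) rewrites (d | d) into d, reaching cost 4 (bound 4)

(~ (d | 1))   [cost 4]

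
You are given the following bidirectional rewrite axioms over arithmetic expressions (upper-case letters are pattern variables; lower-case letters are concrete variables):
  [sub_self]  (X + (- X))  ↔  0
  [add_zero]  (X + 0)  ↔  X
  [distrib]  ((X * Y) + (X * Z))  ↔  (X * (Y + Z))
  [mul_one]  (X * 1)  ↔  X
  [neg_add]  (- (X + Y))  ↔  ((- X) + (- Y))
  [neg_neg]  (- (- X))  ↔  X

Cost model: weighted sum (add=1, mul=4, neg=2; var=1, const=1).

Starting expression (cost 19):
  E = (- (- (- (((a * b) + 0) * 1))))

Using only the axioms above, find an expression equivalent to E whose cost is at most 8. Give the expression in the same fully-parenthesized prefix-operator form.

1. [add_zero →] ((a * b) + 0)  →  (a * b);  E = (- (- (- ((a * b) * 1))))
2. [neg_neg →] (- (- (- ((a * b) * 1))))  →  (- ((a * b) * 1))
3. [mul_one →] ((a * b) * 1)  →  (a * b);  cost 8 ≤ 8, done

(- (a * b))   [cost 8]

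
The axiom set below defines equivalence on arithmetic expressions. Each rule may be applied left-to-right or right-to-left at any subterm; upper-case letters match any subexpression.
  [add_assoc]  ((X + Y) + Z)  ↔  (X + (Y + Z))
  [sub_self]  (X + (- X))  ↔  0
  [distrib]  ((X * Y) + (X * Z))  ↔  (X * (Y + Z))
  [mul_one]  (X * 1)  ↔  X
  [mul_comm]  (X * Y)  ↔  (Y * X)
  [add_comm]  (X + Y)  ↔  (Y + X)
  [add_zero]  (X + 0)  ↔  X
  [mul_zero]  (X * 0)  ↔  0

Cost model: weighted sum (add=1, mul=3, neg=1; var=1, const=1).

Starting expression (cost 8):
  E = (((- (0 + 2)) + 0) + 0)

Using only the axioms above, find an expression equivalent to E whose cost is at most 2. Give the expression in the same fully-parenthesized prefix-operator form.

(1) (((- (0 + 2)) + 0) + 0)  =[add_zero →]=  ((- (0 + 2)) + 0)
(2) ((- (0 + 2)) + 0)  =[add_zero →]=  (- (0 + 2))
(3) (0 + 2)  =[add_comm →]=  (2 + 0)    ⊢ (- (2 + 0))
(4) (2 + 0)  =[add_zero →]=  2    ⊢ cost 2, within 2

(- 2)   [cost 2]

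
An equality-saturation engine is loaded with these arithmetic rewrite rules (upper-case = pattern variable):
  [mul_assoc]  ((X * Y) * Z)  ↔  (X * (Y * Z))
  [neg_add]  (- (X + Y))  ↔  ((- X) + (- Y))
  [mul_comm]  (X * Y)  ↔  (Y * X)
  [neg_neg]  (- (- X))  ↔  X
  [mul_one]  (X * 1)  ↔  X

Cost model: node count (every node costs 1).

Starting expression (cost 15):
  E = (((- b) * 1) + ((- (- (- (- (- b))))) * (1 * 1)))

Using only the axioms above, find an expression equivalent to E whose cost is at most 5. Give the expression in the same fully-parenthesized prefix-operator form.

((- b) + (- b))   [cost 5]

(1) (- (- (- (- (- b)))))  =[neg_neg →]=  (- (- (- b)))    ⊢ (((- b) * 1) + ((- (- (- b))) * (1 * 1)))
(2) (1 * 1)  =[mul_one →]=  1    ⊢ (((- b) * 1) + ((- (- (- b))) * 1))
(3) ((- b) * 1)  =[mul_one →]=  (- b)    ⊢ ((- b) + ((- (- (- b))) * 1))
(4) ((- (- (- b))) * 1)  =[mul_one →]=  (- (- (- b)))    ⊢ ((- b) + (- (- (- b))))
(5) (- (- (- b)))  =[neg_neg →]=  (- b)    ⊢ cost 5, within 5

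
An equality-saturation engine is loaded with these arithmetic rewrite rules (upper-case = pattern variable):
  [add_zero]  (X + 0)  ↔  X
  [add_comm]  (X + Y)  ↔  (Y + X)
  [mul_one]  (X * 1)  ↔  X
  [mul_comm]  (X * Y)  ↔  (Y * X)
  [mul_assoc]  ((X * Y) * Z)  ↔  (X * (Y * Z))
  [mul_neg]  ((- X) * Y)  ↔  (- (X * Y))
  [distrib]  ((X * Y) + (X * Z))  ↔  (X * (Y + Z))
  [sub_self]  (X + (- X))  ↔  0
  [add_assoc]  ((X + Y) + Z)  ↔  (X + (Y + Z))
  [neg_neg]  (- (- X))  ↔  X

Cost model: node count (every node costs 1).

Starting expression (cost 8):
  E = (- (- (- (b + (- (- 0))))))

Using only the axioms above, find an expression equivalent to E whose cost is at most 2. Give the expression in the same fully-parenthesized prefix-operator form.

step 1: neg_neg (→) rewrites (- (- 0)) into 0, now (- (- (- (b + 0))))
step 2: add_zero (→) rewrites (b + 0) into b, now (- (- (- b)))
step 3: neg_neg (→) rewrites (- (- (- b))) into (- b), reaching cost 2 (bound 2)

(- b)   [cost 2]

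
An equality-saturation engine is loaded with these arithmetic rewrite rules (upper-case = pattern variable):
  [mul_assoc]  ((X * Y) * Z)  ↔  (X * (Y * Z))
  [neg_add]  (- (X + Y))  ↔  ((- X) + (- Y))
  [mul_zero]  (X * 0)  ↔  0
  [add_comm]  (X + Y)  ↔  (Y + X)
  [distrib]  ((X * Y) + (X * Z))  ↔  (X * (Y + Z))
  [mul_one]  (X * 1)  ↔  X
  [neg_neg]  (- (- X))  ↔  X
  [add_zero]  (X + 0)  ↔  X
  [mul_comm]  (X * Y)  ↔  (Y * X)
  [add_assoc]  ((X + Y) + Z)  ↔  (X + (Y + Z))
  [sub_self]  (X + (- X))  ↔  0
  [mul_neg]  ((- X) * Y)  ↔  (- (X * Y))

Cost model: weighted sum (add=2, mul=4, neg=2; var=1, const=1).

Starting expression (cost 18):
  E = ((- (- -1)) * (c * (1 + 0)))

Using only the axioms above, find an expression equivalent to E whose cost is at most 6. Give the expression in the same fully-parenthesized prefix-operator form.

(1) (1 + 0)  =[add_zero →]=  1    ⊢ ((- (- -1)) * (c * 1))
(2) (c * 1)  =[mul_one →]=  c    ⊢ ((- (- -1)) * c)
(3) (- (- -1))  =[neg_neg →]=  -1    ⊢ cost 6, within 6

(-1 * c)   [cost 6]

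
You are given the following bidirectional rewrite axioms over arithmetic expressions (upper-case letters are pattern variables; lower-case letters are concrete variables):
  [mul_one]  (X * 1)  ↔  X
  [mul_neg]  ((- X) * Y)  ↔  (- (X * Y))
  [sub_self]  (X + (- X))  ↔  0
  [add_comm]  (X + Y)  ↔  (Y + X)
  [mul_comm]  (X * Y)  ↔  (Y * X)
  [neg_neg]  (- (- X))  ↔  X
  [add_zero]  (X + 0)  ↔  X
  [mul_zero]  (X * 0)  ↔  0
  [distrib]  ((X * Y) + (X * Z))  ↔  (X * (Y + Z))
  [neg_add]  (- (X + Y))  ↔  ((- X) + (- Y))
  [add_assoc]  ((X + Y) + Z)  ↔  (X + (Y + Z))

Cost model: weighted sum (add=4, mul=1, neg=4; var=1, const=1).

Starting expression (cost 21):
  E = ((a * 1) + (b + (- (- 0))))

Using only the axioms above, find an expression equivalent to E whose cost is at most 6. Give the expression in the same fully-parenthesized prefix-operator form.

step 1: neg_neg (→) rewrites (- (- 0)) into 0, now ((a * 1) + (b + 0))
step 2: add_zero (→) rewrites (b + 0) into b, now ((a * 1) + b)
step 3: mul_one (→) rewrites (a * 1) into a, reaching cost 6 (bound 6)

(a + b)   [cost 6]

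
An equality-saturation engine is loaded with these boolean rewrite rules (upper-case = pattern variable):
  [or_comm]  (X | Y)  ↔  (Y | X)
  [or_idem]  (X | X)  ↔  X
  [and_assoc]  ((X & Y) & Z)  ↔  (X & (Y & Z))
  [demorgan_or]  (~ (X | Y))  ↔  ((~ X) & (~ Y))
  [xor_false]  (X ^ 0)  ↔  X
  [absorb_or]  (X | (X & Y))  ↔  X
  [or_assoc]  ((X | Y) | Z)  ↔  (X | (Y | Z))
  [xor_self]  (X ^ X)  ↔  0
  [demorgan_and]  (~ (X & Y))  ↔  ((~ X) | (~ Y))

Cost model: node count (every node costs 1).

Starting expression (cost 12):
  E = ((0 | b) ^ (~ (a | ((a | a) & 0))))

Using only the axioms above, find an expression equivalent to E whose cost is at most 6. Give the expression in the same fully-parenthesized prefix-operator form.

step 1: or_idem (→) rewrites (a | a) into a, now ((0 | b) ^ (~ (a | (a & 0))))
step 2: absorb_or (→) rewrites (a | (a & 0)) into a, reaching cost 6 (bound 6)

((0 | b) ^ (~ a))   [cost 6]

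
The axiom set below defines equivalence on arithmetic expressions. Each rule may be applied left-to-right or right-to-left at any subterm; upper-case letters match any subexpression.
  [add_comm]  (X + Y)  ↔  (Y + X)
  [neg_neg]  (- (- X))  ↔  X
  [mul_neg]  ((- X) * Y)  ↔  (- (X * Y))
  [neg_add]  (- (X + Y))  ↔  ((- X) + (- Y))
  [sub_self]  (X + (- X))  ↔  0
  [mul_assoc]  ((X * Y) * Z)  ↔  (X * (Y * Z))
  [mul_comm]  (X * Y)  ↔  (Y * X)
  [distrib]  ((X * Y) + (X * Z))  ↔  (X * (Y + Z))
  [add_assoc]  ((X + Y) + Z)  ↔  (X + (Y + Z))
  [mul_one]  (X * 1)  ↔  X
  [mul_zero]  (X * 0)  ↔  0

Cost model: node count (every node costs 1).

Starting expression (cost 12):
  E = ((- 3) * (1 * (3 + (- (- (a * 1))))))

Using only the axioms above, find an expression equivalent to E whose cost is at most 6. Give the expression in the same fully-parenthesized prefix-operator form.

step 1: mul_one (→) rewrites (a * 1) into a, now ((- 3) * (1 * (3 + (- (- a)))))
step 2: neg_neg (→) rewrites (- (- a)) into a, now ((- 3) * (1 * (3 + a)))
step 3: add_comm (→) rewrites (3 + a) into (a + 3), now ((- 3) * (1 * (a + 3)))
step 4: mul_comm (→) rewrites (1 * (a + 3)) into ((a + 3) * 1), now ((- 3) * ((a + 3) * 1))
step 5: mul_one (→) rewrites ((a + 3) * 1) into (a + 3), reaching cost 6 (bound 6)

((- 3) * (a + 3))   [cost 6]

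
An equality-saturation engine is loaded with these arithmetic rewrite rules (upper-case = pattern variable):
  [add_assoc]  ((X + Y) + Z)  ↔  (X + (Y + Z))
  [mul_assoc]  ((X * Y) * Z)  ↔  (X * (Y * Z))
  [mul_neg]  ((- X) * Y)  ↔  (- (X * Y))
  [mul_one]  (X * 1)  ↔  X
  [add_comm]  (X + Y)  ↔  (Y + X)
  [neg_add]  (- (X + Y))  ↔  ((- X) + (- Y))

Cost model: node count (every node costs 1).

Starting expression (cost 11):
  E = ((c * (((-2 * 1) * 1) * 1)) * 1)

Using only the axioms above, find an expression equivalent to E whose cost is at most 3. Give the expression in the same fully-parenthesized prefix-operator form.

step 1: mul_one (→) rewrites (-2 * 1) into -2, now ((c * ((-2 * 1) * 1)) * 1)
step 2: mul_one (→) rewrites ((-2 * 1) * 1) into (-2 * 1), now ((c * (-2 * 1)) * 1)
step 3: mul_assoc (→) rewrites ((c * (-2 * 1)) * 1) into (c * ((-2 * 1) * 1))
step 4: mul_one (→) rewrites ((-2 * 1) * 1) into (-2 * 1), now (c * (-2 * 1))
step 5: mul_one (→) rewrites (-2 * 1) into -2, reaching cost 3 (bound 3)

(c * -2)   [cost 3]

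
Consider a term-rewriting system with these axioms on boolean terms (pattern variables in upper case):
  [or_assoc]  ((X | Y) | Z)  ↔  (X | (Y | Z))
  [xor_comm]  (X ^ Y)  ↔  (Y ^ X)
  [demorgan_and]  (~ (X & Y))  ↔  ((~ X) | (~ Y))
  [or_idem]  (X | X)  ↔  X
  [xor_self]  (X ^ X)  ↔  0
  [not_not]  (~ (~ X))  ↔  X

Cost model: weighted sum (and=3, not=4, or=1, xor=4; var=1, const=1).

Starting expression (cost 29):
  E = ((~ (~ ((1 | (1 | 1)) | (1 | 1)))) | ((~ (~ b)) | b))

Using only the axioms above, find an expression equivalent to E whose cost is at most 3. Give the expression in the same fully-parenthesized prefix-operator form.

(1 | b)   [cost 3]

(1) (1 | 1)  =[or_idem →]=  1    ⊢ ((~ (~ ((1 | 1) | (1 | 1)))) | ((~ (~ b)) | b))
(2) ((1 | 1) | (1 | 1))  =[or_idem →]=  (1 | 1)    ⊢ ((~ (~ (1 | 1))) | ((~ (~ b)) | b))
(3) (~ (~ b))  =[not_not →]=  b    ⊢ ((~ (~ (1 | 1))) | (b | b))
(4) (~ (~ (1 | 1)))  =[not_not →]=  (1 | 1)    ⊢ ((1 | 1) | (b | b))
(5) (b | b)  =[or_idem →]=  b    ⊢ ((1 | 1) | b)
(6) (1 | 1)  =[or_idem →]=  1    ⊢ cost 3, within 3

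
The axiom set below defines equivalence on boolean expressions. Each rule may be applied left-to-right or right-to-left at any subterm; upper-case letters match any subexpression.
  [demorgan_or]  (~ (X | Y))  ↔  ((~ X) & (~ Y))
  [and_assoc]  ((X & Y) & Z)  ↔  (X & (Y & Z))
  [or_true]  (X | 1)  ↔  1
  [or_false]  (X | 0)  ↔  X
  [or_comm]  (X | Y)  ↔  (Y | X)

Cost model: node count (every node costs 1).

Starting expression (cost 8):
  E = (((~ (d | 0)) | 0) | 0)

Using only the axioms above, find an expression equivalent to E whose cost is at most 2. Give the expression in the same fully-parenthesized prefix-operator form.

(1) ((~ (d | 0)) | 0)  =[or_false →]=  (~ (d | 0))    ⊢ ((~ (d | 0)) | 0)
(2) ((~ (d | 0)) | 0)  =[or_false →]=  (~ (d | 0))
(3) (d | 0)  =[or_false →]=  d    ⊢ cost 2, within 2

(~ d)   [cost 2]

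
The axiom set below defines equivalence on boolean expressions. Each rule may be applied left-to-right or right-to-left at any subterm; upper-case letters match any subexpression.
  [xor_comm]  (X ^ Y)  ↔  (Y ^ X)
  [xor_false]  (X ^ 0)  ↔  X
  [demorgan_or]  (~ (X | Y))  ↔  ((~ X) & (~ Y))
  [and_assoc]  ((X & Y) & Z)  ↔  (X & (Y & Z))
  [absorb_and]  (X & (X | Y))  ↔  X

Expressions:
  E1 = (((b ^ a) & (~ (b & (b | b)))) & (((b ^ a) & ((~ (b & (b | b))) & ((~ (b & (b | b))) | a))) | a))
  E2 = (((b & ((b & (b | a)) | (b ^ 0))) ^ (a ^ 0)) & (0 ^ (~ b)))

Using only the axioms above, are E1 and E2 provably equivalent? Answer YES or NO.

YES

1. [absorb_and →] ((~ (b & (b | b))) & ((~ (b & (b | b))) | a))  →  (~ (b & (b | b)));  E1 = (((b ^ a) & (~ (b & (b | b)))) & (((b ^ a) & (~ (b & (b | b)))) | a))
2. [absorb_and →] (((b ^ a) & (~ (b & (b | b)))) & (((b ^ a) & (~ (b & (b | b)))) | a))  →  ((b ^ a) & (~ (b & (b | b))))
3. [absorb_and →] (b & (b | b))  →  b;  E1 = ((b ^ a) & (~ b))
4. [xor_false ←] a  →  (a ^ 0);  E1 = ((b ^ (a ^ 0)) & (~ b))
5. [absorb_and ←] b  →  (b & (b | b));  E1 = (((b & (b | b)) ^ (a ^ 0)) & (~ b))
6. [xor_false ←] (~ b)  →  ((~ b) ^ 0);  E1 = (((b & (b | b)) ^ (a ^ 0)) & ((~ b) ^ 0))
7. [xor_comm →] ((~ b) ^ 0)  →  (0 ^ (~ b));  E1 = (((b & (b | b)) ^ (a ^ 0)) & (0 ^ (~ b)))
8. [xor_false ←] b  →  (b ^ 0);  E1 = (((b & (b | (b ^ 0))) ^ (a ^ 0)) & (0 ^ (~ b)))
9. [absorb_and ←] b  →  (b & (b | a));  this is E2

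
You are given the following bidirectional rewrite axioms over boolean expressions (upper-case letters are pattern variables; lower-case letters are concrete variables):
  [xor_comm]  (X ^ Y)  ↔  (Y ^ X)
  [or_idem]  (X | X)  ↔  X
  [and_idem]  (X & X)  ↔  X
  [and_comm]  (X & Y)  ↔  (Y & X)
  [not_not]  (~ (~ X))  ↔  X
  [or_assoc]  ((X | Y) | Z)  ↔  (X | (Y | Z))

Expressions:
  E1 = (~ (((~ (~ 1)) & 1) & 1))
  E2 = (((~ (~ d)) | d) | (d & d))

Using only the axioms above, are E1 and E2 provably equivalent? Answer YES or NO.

NO

Every axiom is a valid identity, so a rewrite proof would force E1 and E2 to agree under every assignment.
At d=1: E1 = 0 but E2 = 1; they differ, so no derivation exists.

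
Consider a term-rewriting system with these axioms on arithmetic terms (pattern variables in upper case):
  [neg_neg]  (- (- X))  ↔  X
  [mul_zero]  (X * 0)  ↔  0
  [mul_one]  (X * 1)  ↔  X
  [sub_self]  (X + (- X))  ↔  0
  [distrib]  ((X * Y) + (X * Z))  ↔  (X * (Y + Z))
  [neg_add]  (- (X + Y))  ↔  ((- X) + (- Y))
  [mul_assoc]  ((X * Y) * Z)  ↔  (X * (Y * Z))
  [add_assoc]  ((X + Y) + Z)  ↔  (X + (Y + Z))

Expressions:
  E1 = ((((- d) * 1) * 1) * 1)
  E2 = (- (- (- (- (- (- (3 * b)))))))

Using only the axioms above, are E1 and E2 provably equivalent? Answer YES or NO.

All listed rules preserve value, hence provable equivalence implies equal values everywhere; look for a separating assignment.
b=0, d=1 gives E1 ↦ -1, E2 ↦ 0; values differ ⇒ not provably equivalent.

NO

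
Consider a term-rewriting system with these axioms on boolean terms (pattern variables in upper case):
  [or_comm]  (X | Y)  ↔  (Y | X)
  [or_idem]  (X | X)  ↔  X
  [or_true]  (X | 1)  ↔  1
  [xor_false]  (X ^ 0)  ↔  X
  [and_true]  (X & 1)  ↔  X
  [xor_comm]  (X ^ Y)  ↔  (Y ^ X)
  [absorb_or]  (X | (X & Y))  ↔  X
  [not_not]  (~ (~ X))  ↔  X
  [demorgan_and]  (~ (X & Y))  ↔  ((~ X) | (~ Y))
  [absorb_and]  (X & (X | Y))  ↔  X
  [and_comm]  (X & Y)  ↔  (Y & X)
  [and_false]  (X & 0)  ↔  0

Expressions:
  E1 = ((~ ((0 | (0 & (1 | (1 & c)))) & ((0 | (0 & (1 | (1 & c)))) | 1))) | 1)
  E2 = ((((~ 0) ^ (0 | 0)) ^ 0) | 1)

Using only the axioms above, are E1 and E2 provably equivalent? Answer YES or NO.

(1) ((0 | (0 & (1 | (1 & c)))) & ((0 | (0 & (1 | (1 & c)))) | 1))  =[absorb_and →]=  (0 | (0 & (1 | (1 & c))))    ⊢ ((~ (0 | (0 & (1 | (1 & c))))) | 1)
(2) (1 | (1 & c))  =[absorb_or →]=  1    ⊢ ((~ (0 | (0 & 1))) | 1)
(3) (0 | (0 & 1))  =[absorb_or →]=  0    ⊢ ((~ 0) | 1)
(4) (~ 0)  =[xor_false ←]=  ((~ 0) ^ 0)    ⊢ (((~ 0) ^ 0) | 1)
(5) 0  =[or_idem ←]=  (0 | 0)    ⊢ (((~ 0) ^ (0 | 0)) | 1)
(6) ((~ 0) ^ (0 | 0))  =[xor_false ←]=  (((~ 0) ^ (0 | 0)) ^ 0)    ⊢ E2

YES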